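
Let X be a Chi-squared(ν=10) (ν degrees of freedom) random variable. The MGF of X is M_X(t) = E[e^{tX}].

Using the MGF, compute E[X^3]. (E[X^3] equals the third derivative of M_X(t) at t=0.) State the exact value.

M_X(t) = (1 - 2*t)^(-5)
dM/dt = 10/(64*t^6 - 192*t^5 + 240*t^4 - 160*t^3 + 60*t^2 - 12*t + 1)
d^2M/dt^2 = -120/(128*t^7 - 448*t^6 + 672*t^5 - 560*t^4 + 280*t^3 - 84*t^2 + 14*t - 1)
d^3M/dt^3 = 1680/(256*t^8 - 1024*t^7 + 1792*t^6 - 1792*t^5 + 1120*t^4 - 448*t^3 + 112*t^2 - 16*t + 1)

E[X^3] = d^3M/dt^3 |_{t=0} = 1680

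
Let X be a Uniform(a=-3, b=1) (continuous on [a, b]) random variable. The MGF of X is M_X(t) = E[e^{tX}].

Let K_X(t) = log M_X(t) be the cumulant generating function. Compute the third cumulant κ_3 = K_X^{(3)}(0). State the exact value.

κ_3 = K^(3)(0) = 0

M_X(t) = (e^(t) - e^(-3*t))/(4*t)
K_X(t) = log M_X(t) = -log(t) + log(e^(t) - e^(-3*t)) - 2*log(2)
K^(3)(t) = (64*t^3*e^(8*t) + 64*t^3*e^(4*t) - 2*e^(12*t) + 6*e^(8*t) - 6*e^(4*t) + 2)/(t^3*e^(12*t) - 3*t^3*e^(8*t) + 3*t^3*e^(4*t) - t^3)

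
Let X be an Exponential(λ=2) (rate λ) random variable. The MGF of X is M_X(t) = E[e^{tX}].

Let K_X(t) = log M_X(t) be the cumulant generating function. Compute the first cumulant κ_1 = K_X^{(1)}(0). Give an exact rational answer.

κ_1 = K′(0) = 1/2

M_X(t) = 2/(2 - t)
K_X(t) = log M_X(t) = -log(2 - t) + log(2)
K′(t) = -1/(t - 2)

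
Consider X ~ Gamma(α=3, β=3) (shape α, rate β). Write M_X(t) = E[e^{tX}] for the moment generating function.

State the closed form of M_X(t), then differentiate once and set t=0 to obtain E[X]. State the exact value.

M_X(t) = 27/(3 - t)^3
D[M](t) = 81/(t^4 - 12*t^3 + 54*t^2 - 108*t + 81)

E[X] = D[M](0) = 1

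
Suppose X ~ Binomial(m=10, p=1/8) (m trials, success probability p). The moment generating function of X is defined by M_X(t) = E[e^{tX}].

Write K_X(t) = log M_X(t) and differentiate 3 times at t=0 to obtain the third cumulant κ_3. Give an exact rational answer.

M_X(t) = (e^(t)/8 + 7/8)^10
K_X(t) = log M_X(t) = 10*log(e^(t)/8 + 7/8)
D^3[K](t) = (-70*e^(2*t) + 490*e^(t))/(e^(3*t) + 21*e^(2*t) + 147*e^(t) + 343)

κ_3 = D^3[K](0) = 105/128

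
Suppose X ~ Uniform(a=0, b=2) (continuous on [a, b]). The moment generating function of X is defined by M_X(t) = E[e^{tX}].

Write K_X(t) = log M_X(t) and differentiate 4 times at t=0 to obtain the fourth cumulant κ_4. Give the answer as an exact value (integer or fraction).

M_X(t) = (e^(2*t) - 1)/(2*t)
K_X(t) = log M_X(t) = -log(t) + log(e^(2*t) - 1) - log(2)

κ_4 = D^4[K](0) = -2/15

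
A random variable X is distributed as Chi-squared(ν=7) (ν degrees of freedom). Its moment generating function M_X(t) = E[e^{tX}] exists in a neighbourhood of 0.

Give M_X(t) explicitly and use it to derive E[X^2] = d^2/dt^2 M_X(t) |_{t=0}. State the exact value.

E[X^2] = D^2[M](0) = 63

M_X(t) = (1 - 2*t)^(-7/2)
D^2[M](t) = -63/(32*t^5*√(1 - 2*t) - 80*t^4*√(1 - 2*t) + 80*t^3*√(1 - 2*t) - 40*t^2*√(1 - 2*t) + 10*t*√(1 - 2*t) - √(1 - 2*t))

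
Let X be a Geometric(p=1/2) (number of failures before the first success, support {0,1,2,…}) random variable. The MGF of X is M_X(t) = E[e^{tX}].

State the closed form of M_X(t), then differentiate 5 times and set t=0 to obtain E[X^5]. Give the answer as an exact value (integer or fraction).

E[X^5] = d^5M/dt^5 |_{t=0} = 541

M_X(t) = 1/(2*(1 - e^(t)/2))
dM/dt = e^(t)/(e^(2*t) - 4*e^(t) + 4)
d^2M/dt^2 = (-e^(2*t) - 2*e^(t))/(e^(3*t) - 6*e^(2*t) + 12*e^(t) - 8)
d^3M/dt^3 = (e^(3*t) + 8*e^(2*t) + 4*e^(t))/(e^(4*t) - 8*e^(3*t) + 24*e^(2*t) - 32*e^(t) + 16)
d^4M/dt^4 = (-e^(4*t) - 22*e^(3*t) - 44*e^(2*t) - 8*e^(t))/(e^(5*t) - 10*e^(4*t) + 40*e^(3*t) - 80*e^(2*t) + 80*e^(t) - 32)
d^5M/dt^5 = (e^(5*t) + 52*e^(4*t) + 264*e^(3*t) + 208*e^(2*t) + 16*e^(t))/(e^(6*t) - 12*e^(5*t) + 60*e^(4*t) - 160*e^(3*t) + 240*e^(2*t) - 192*e^(t) + 64)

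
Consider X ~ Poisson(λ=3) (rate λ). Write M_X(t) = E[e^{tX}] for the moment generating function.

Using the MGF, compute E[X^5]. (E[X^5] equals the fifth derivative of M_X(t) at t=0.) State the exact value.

E[X^5] = d^5M/dt^5 |_{t=0} = 1866

M_X(t) = e^(3*e^(t) - 3)
dM/dt = 3*e^(-3)*e^(t)*e^(3*e^(t))
d^2M/dt^2 = (9*e^(2*t)*e^(3*e^(t)) + 3*e^(t)*e^(3*e^(t)))*e^(-3)
d^3M/dt^3 = (27*e^(3*t)*e^(3*e^(t)) + 27*e^(2*t)*e^(3*e^(t)) + 3*e^(t)*e^(3*e^(t)))*e^(-3)
d^4M/dt^4 = (81*e^(4*t)*e^(3*e^(t)) + 162*e^(3*t)*e^(3*e^(t)) + 63*e^(2*t)*e^(3*e^(t)) + 3*e^(t)*e^(3*e^(t)))*e^(-3)
d^5M/dt^5 = (243*e^(5*t)*e^(3*e^(t)) + 810*e^(4*t)*e^(3*e^(t)) + 675*e^(3*t)*e^(3*e^(t)) + 135*e^(2*t)*e^(3*e^(t)) + 3*e^(t)*e^(3*e^(t)))*e^(-3)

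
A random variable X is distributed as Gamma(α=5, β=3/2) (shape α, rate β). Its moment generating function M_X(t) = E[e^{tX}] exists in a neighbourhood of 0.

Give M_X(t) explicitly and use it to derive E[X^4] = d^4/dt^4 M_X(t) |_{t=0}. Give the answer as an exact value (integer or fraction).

E[X^4] = D^4[M](0) = 8960/27

M_X(t) = 243/(32*(3/2 - t)^5)
D^4[M](t) = -6531840/(512*t^9 - 6912*t^8 + 41472*t^7 - 145152*t^6 + 326592*t^5 - 489888*t^4 + 489888*t^3 - 314928*t^2 + 118098*t - 19683)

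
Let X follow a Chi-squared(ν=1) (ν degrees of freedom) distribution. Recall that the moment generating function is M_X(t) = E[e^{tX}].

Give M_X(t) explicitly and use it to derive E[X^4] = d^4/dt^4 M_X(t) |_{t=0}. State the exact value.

E[X^4] = M^(4)(0) = 105

M_X(t) = 1/√(1 - 2*t)
M^(4)(t) = 105/(16*t^4*√(1 - 2*t) - 32*t^3*√(1 - 2*t) + 24*t^2*√(1 - 2*t) - 8*t*√(1 - 2*t) + √(1 - 2*t))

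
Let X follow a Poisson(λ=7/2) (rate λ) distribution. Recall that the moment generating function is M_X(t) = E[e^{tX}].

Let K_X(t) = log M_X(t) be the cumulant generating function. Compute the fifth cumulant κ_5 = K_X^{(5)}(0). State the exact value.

M_X(t) = e^(7*e^(t)/2 - 7/2)
K_X(t) = log M_X(t) = 7*e^(t)/2 - 7/2
D^5[K](t) = 7*e^(t)/2

κ_5 = D^5[K](0) = 7/2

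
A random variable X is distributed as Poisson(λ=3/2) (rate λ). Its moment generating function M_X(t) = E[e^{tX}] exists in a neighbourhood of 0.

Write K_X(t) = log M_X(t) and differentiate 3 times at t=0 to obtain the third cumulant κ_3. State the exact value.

κ_3 = K^(3)(0) = 3/2

M_X(t) = e^(3*e^(t)/2 - 3/2)
K_X(t) = log M_X(t) = 3*e^(t)/2 - 3/2
K^(3)(t) = 3*e^(t)/2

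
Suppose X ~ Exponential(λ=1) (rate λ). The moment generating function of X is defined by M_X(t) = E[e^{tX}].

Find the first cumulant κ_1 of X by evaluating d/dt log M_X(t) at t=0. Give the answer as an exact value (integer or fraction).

κ_1 = dK/dt |_{t=0} = 1

M_X(t) = 1/(1 - t)
K_X(t) = log M_X(t) = -log(1 - t)
dK/dt = -1/(t - 1)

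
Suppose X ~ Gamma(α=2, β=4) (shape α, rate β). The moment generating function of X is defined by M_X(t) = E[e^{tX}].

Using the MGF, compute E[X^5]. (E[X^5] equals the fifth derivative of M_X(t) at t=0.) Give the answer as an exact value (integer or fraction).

E[X^5] = d^5M/dt^5 |_{t=0} = 45/64

M_X(t) = 16/(4 - t)^2
dM/dt = -32/(t^3 - 12*t^2 + 48*t - 64)
d^2M/dt^2 = 96/(t^4 - 16*t^3 + 96*t^2 - 256*t + 256)
d^3M/dt^3 = -384/(t^5 - 20*t^4 + 160*t^3 - 640*t^2 + 1280*t - 1024)
d^4M/dt^4 = 1920/(t^6 - 24*t^5 + 240*t^4 - 1280*t^3 + 3840*t^2 - 6144*t + 4096)
d^5M/dt^5 = -11520/(t^7 - 28*t^6 + 336*t^5 - 2240*t^4 + 8960*t^3 - 21504*t^2 + 28672*t - 16384)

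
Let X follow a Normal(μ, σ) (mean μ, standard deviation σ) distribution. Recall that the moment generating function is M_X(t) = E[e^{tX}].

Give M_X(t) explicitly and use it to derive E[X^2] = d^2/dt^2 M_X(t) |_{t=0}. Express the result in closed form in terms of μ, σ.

M_X(t) = e^(μ*t + σ^2*t^2/2)
dM/dt = μ*e^(μ*t)*e^(σ^2*t^2/2) + σ^2*t*e^(μ*t)*e^(σ^2*t^2/2)
d^2M/dt^2 = μ^2*e^(μ*t)*e^(σ^2*t^2/2) + 2*μ*σ^2*t*e^(μ*t)*e^(σ^2*t^2/2) + σ^4*t^2*e^(μ*t)*e^(σ^2*t^2/2) + σ^2*e^(μ*t)*e^(σ^2*t^2/2)

E[X^2] = d^2M/dt^2 |_{t=0} = μ^2 + σ^2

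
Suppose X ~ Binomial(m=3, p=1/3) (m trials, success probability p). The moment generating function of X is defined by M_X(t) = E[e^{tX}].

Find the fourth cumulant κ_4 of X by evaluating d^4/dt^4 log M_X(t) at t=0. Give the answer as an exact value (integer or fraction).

M_X(t) = (e^(t)/3 + 2/3)^3
K_X(t) = log M_X(t) = 3*log(e^(t)/3 + 2/3)
K′(t) = 3*e^(t)/(e^(t) + 2)
K′′(t) = 6*e^(t)/(e^(2*t) + 4*e^(t) + 4)
K′′′(t) = (-6*e^(2*t) + 12*e^(t))/(e^(3*t) + 6*e^(2*t) + 12*e^(t) + 8)
K′′′′(t) = (6*e^(3*t) - 48*e^(2*t) + 24*e^(t))/(e^(4*t) + 8*e^(3*t) + 24*e^(2*t) + 32*e^(t) + 16)

κ_4 = K′′′′(0) = -2/9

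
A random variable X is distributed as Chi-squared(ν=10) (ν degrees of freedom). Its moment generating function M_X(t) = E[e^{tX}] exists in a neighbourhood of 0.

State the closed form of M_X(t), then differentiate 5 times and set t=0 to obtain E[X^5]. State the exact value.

E[X^5] = D^5[M](0) = 483840

M_X(t) = (1 - 2*t)^(-5)
D^5[M](t) = 483840/(1024*t^10 - 5120*t^9 + 11520*t^8 - 15360*t^7 + 13440*t^6 - 8064*t^5 + 3360*t^4 - 960*t^3 + 180*t^2 - 20*t + 1)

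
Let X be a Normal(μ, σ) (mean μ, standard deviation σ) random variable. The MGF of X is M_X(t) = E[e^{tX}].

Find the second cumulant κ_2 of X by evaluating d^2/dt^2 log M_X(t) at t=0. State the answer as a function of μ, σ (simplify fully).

M_X(t) = e^(μ*t + σ^2*t^2/2)
K_X(t) = log M_X(t) = μ*t + σ^2*t^2/2
K^(2)(t) = σ^2

κ_2 = K^(2)(0) = σ^2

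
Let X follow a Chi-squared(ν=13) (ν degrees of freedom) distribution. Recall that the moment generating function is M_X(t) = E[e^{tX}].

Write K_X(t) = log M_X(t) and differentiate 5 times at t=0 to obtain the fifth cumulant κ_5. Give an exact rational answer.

M_X(t) = (1 - 2*t)^(-13/2)
K_X(t) = log M_X(t) = -13*log(1 - 2*t)/2
D^5[K](t) = -4992/(32*t^5 - 80*t^4 + 80*t^3 - 40*t^2 + 10*t - 1)

κ_5 = D^5[K](0) = 4992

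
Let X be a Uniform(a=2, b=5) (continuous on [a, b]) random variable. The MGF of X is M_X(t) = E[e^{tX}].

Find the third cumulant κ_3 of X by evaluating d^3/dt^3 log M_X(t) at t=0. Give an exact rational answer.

κ_3 = D^3[K](0) = 0

M_X(t) = (e^(5*t) - e^(2*t))/(3*t)
K_X(t) = log M_X(t) = -log(t) + log(e^(5*t) - e^(2*t)) - log(3)
D^3[K](t) = (27*t^3*e^(6*t) + 27*t^3*e^(3*t) - 2*e^(9*t) + 6*e^(6*t) - 6*e^(3*t) + 2)/(t^3*e^(9*t) - 3*t^3*e^(6*t) + 3*t^3*e^(3*t) - t^3)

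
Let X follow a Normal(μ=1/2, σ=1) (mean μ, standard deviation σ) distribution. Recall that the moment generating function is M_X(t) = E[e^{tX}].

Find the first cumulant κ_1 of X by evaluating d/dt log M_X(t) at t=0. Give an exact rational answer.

M_X(t) = e^(t^2/2 + t/2)
K_X(t) = log M_X(t) = t^2/2 + t/2
K′(t) = t + 1/2

κ_1 = K′(0) = 1/2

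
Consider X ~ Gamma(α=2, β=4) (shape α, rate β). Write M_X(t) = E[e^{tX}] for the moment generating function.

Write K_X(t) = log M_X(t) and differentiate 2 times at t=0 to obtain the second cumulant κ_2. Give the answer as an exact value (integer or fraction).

M_X(t) = 16/(4 - t)^2
K_X(t) = log M_X(t) = -2*log(4 - t) + 4*log(2)
K^(2)(t) = 2/(t^2 - 8*t + 16)

κ_2 = K^(2)(0) = 1/8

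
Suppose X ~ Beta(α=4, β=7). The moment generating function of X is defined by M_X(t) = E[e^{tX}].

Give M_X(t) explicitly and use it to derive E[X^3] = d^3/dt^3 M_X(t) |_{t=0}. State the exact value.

M_X(t) = ₁F₁(4; 11; t)
D^3[M](t) = 10*₁F₁(7; 14; t)/143

E[X^3] = D^3[M](0) = 10/143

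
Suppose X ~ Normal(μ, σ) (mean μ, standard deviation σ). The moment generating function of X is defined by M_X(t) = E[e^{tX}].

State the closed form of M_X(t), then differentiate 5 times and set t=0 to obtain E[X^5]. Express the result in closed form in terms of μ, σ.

E[X^5] = M^(5)(0) = μ*(μ^4 + 10*μ^2*σ^2 + 15*σ^4)

M_X(t) = e^(μ*t + σ^2*t^2/2)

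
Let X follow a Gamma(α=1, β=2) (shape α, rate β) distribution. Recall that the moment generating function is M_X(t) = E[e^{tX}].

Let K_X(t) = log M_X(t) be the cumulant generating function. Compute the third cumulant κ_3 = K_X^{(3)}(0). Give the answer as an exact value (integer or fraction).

M_X(t) = 2/(2 - t)
K_X(t) = log M_X(t) = -log(2 - t) + log(2)
D^3[K](t) = -2/(t^3 - 6*t^2 + 12*t - 8)

κ_3 = D^3[K](0) = 1/4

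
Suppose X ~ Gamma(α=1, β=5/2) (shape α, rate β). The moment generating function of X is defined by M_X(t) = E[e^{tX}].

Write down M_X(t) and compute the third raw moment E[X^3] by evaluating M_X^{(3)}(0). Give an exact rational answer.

M_X(t) = 5/(2*(5/2 - t))
M^(3)(t) = 240/(16*t^4 - 160*t^3 + 600*t^2 - 1000*t + 625)

E[X^3] = M^(3)(0) = 48/125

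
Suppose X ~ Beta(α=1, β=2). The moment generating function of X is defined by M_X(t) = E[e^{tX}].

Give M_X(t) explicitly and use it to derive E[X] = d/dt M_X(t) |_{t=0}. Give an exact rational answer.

E[X] = D[M](0) = 1/3

M_X(t) = ₁F₁(1; 3; t)
D[M](t) = ₁F₁(2; 4; t)/3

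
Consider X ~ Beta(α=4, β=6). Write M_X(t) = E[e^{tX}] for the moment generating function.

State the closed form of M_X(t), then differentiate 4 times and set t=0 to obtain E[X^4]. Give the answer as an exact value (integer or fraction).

E[X^4] = d^4M/dt^4 |_{t=0} = 7/143

M_X(t) = ₁F₁(4; 10; t)
dM/dt = 2*₁F₁(5; 11; t)/5
d^2M/dt^2 = 2*₁F₁(6; 12; t)/11
d^3M/dt^3 = ₁F₁(7; 13; t)/11
d^4M/dt^4 = 7*₁F₁(8; 14; t)/143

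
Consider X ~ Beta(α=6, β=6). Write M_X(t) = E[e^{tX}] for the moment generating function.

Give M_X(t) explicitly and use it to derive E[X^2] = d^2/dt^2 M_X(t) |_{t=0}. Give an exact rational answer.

E[X^2] = D^2[M](0) = 7/26

M_X(t) = ₁F₁(6; 12; t)
D^2[M](t) = 7*₁F₁(8; 14; t)/26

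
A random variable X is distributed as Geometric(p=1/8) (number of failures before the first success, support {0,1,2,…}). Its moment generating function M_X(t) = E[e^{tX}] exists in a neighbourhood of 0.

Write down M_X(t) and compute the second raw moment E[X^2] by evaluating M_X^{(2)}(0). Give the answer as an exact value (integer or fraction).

E[X^2] = d^2M/dt^2 |_{t=0} = 105

M_X(t) = 1/(8*(1 - 7*e^(t)/8))
dM/dt = 7*e^(t)/(49*e^(2*t) - 112*e^(t) + 64)
d^2M/dt^2 = (-49*e^(2*t) - 56*e^(t))/(343*e^(3*t) - 1176*e^(2*t) + 1344*e^(t) - 512)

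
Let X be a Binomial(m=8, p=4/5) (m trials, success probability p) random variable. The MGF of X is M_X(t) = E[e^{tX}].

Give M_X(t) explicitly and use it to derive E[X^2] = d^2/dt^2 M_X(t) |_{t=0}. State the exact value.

M_X(t) = (4*e^(t)/5 + 1/5)^8

E[X^2] = M′′(0) = 1056/25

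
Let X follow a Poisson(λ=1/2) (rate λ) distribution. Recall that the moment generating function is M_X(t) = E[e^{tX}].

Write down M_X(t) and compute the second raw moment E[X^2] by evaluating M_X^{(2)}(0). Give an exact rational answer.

M_X(t) = e^(e^(t)/2 - 1/2)
M′(t) = e^(-1/2)*e^(t)*e^(e^(t)/2)/2
M′′(t) = (e^(2*t)*e^(e^(t)/2) + 2*e^(t)*e^(e^(t)/2))*e^(-1/2)/4

E[X^2] = M′′(0) = 3/4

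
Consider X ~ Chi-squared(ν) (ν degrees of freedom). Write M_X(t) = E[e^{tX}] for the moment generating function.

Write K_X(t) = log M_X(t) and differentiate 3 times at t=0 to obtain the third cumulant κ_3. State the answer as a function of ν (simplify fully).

M_X(t) = (1 - 2*t)^(-ν/2)
K_X(t) = log M_X(t) = -ν*log(1 - 2*t)/2
D^3[K](t) = -8*ν/(8*t^3 - 12*t^2 + 6*t - 1)

κ_3 = D^3[K](0) = 8*ν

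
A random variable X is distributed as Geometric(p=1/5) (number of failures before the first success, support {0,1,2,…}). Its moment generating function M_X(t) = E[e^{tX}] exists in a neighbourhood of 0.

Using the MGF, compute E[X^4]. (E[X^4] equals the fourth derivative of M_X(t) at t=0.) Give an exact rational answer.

M_X(t) = 1/(5*(1 - 4*e^(t)/5))
M′(t) = 4*e^(t)/(16*e^(2*t) - 40*e^(t) + 25)
M′′(t) = (-16*e^(2*t) - 20*e^(t))/(64*e^(3*t) - 240*e^(2*t) + 300*e^(t) - 125)
M′′′(t) = (64*e^(3*t) + 320*e^(2*t) + 100*e^(t))/(256*e^(4*t) - 1280*e^(3*t) + 2400*e^(2*t) - 2000*e^(t) + 625)
M′′′′(t) = (-256*e^(4*t) - 3520*e^(3*t) - 4400*e^(2*t) - 500*e^(t))/(1024*e^(5*t) - 6400*e^(4*t) + 16000*e^(3*t) - 20000*e^(2*t) + 12500*e^(t) - 3125)

E[X^4] = M′′′′(0) = 8676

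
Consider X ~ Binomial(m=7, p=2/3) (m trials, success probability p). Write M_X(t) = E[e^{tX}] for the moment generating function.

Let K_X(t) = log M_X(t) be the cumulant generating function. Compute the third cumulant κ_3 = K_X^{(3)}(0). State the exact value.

M_X(t) = (2*e^(t)/3 + 1/3)^7
K_X(t) = log M_X(t) = 7*log(2*e^(t)/3 + 1/3)
D^3[K](t) = (-28*e^(2*t) + 14*e^(t))/(8*e^(3*t) + 12*e^(2*t) + 6*e^(t) + 1)

κ_3 = D^3[K](0) = -14/27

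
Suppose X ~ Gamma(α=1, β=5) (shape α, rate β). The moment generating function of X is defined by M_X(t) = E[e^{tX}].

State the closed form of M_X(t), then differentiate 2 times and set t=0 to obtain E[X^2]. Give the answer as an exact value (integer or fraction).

E[X^2] = d^2M/dt^2 |_{t=0} = 2/25

M_X(t) = 5/(5 - t)
dM/dt = 5/(t^2 - 10*t + 25)
d^2M/dt^2 = -10/(t^3 - 15*t^2 + 75*t - 125)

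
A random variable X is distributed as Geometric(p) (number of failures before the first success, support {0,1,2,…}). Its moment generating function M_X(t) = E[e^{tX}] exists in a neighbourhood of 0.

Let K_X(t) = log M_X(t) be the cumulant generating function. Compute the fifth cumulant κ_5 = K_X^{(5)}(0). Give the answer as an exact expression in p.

κ_5 = d^5K/dt^5 |_{t=0} = (p^4 - 15*p^3 + 50*p^2 - 60*p + 24)/p^5

M_X(t) = p/(-(1 - p)*e^(t) + 1)
K_X(t) = log M_X(t) = log(p) - log(-(1 - p)*e^(t) + 1)
dK/dt = (-p*e^(t) + e^(t))/(p*e^(t) - e^(t) + 1)
d^2K/dt^2 = (-p*e^(t) + e^(t))/(p^2*e^(2*t) - 2*p*e^(2*t) + 2*p*e^(t) + e^(2*t) - 2*e^(t) + 1)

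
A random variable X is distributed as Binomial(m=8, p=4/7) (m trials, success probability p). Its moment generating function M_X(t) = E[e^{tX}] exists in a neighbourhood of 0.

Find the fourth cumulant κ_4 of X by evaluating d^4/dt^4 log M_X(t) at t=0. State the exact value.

M_X(t) = (4*e^(t)/7 + 3/7)^8
K_X(t) = log M_X(t) = 8*log(4*e^(t)/7 + 3/7)
K^(4)(t) = (1536*e^(3*t) - 4608*e^(2*t) + 864*e^(t))/(256*e^(4*t) + 768*e^(3*t) + 864*e^(2*t) + 432*e^(t) + 81)

κ_4 = K^(4)(0) = -2208/2401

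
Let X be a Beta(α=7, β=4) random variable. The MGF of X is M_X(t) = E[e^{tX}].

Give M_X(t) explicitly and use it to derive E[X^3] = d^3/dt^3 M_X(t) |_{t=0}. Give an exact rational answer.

M_X(t) = ₁F₁(7; 11; t)
D^3[M](t) = 42*₁F₁(10; 14; t)/143

E[X^3] = D^3[M](0) = 42/143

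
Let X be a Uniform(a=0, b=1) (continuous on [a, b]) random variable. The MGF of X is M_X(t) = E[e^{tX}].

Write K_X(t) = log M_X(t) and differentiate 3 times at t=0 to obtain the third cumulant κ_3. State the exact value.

κ_3 = K^(3)(0) = 0

M_X(t) = (e^(t) - 1)/t
K_X(t) = log M_X(t) = -log(t) + log(e^(t) - 1)
K^(3)(t) = (t^3*e^(2*t) + t^3*e^(t) - 2*e^(3*t) + 6*e^(2*t) - 6*e^(t) + 2)/(t^3*e^(3*t) - 3*t^3*e^(2*t) + 3*t^3*e^(t) - t^3)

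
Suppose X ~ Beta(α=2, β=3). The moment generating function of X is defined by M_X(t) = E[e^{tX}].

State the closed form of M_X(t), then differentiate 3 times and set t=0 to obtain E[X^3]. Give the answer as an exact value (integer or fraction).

E[X^3] = d^3M/dt^3 |_{t=0} = 4/35

M_X(t) = ₁F₁(2; 5; t)
dM/dt = 2*₁F₁(3; 6; t)/5
d^2M/dt^2 = ₁F₁(4; 7; t)/5
d^3M/dt^3 = 4*₁F₁(5; 8; t)/35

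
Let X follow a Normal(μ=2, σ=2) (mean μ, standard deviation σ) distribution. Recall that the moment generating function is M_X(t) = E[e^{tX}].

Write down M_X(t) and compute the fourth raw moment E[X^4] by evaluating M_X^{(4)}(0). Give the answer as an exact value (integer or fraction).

M_X(t) = e^(2*t^2 + 2*t)
M′(t) = 4*t*e^(2*t)*e^(2*t^2) + 2*e^(2*t)*e^(2*t^2)
M′′(t) = 16*t^2*e^(2*t)*e^(2*t^2) + 16*t*e^(2*t)*e^(2*t^2) + 8*e^(2*t)*e^(2*t^2)
M′′′(t) = 64*t^3*e^(2*t)*e^(2*t^2) + 96*t^2*e^(2*t)*e^(2*t^2) + 96*t*e^(2*t)*e^(2*t^2) + 32*e^(2*t)*e^(2*t^2)
M′′′′(t) = 256*t^4*e^(2*t)*e^(2*t^2) + 512*t^3*e^(2*t)*e^(2*t^2) + 768*t^2*e^(2*t)*e^(2*t^2) + 512*t*e^(2*t)*e^(2*t^2) + 160*e^(2*t)*e^(2*t^2)

E[X^4] = M′′′′(0) = 160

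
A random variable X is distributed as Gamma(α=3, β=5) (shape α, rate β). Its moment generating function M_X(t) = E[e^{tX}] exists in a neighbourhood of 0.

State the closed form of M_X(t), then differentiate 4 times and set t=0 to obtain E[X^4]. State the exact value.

M_X(t) = 125/(5 - t)^3
D^4[M](t) = -45000/(t^7 - 35*t^6 + 525*t^5 - 4375*t^4 + 21875*t^3 - 65625*t^2 + 109375*t - 78125)

E[X^4] = D^4[M](0) = 72/125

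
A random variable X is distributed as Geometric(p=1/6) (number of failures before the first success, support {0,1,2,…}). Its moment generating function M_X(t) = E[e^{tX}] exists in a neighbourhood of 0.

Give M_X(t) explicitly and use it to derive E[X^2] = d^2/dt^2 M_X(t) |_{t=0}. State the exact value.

E[X^2] = D^2[M](0) = 55

M_X(t) = 1/(6*(1 - 5*e^(t)/6))
D^2[M](t) = (-25*e^(2*t) - 30*e^(t))/(125*e^(3*t) - 450*e^(2*t) + 540*e^(t) - 216)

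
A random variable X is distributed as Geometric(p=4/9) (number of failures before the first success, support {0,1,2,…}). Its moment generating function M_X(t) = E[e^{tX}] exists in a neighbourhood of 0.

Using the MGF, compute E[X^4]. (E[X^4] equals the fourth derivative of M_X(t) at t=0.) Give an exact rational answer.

M_X(t) = 4/(9*(1 - 5*e^(t)/9))
M^(4)(t) = (-2500*e^(4*t) - 49500*e^(3*t) - 89100*e^(2*t) - 14580*e^(t))/(3125*e^(5*t) - 28125*e^(4*t) + 101250*e^(3*t) - 182250*e^(2*t) + 164025*e^(t) - 59049)

E[X^4] = M^(4)(0) = 4865/32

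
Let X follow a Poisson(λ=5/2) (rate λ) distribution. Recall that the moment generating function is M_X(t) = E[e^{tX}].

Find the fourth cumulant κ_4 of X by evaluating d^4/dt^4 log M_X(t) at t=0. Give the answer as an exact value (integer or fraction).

M_X(t) = e^(5*e^(t)/2 - 5/2)
K_X(t) = log M_X(t) = 5*e^(t)/2 - 5/2
dK/dt = 5*e^(t)/2
d^2K/dt^2 = 5*e^(t)/2
d^3K/dt^3 = 5*e^(t)/2
d^4K/dt^4 = 5*e^(t)/2

κ_4 = d^4K/dt^4 |_{t=0} = 5/2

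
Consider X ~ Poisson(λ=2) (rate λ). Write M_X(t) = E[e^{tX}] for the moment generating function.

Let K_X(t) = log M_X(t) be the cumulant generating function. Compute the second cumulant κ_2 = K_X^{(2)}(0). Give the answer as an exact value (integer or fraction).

M_X(t) = e^(2*e^(t) - 2)
K_X(t) = log M_X(t) = 2*e^(t) - 2
K^(2)(t) = 2*e^(t)

κ_2 = K^(2)(0) = 2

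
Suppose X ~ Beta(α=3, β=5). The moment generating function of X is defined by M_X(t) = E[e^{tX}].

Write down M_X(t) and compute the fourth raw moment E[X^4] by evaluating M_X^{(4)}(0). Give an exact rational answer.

M_X(t) = ₁F₁(3; 8; t)
dM/dt = 3*₁F₁(4; 9; t)/8
d^2M/dt^2 = ₁F₁(5; 10; t)/6
d^3M/dt^3 = ₁F₁(6; 11; t)/12
d^4M/dt^4 = ₁F₁(7; 12; t)/22

E[X^4] = d^4M/dt^4 |_{t=0} = 1/22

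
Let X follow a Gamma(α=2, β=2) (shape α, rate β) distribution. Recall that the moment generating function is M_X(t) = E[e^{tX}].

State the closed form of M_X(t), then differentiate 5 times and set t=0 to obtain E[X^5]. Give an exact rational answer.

E[X^5] = d^5M/dt^5 |_{t=0} = 45/2

M_X(t) = 4/(2 - t)^2
dM/dt = -8/(t^3 - 6*t^2 + 12*t - 8)
d^2M/dt^2 = 24/(t^4 - 8*t^3 + 24*t^2 - 32*t + 16)
d^3M/dt^3 = -96/(t^5 - 10*t^4 + 40*t^3 - 80*t^2 + 80*t - 32)
d^4M/dt^4 = 480/(t^6 - 12*t^5 + 60*t^4 - 160*t^3 + 240*t^2 - 192*t + 64)
d^5M/dt^5 = -2880/(t^7 - 14*t^6 + 84*t^5 - 280*t^4 + 560*t^3 - 672*t^2 + 448*t - 128)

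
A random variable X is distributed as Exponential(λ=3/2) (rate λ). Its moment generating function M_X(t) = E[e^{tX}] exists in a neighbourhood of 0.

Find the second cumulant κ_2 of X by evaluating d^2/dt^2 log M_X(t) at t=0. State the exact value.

κ_2 = K^(2)(0) = 4/9

M_X(t) = 3/(2*(3/2 - t))
K_X(t) = log M_X(t) = -log(3/2 - t) - log(2) + log(3)
K^(2)(t) = 4/(4*t^2 - 12*t + 9)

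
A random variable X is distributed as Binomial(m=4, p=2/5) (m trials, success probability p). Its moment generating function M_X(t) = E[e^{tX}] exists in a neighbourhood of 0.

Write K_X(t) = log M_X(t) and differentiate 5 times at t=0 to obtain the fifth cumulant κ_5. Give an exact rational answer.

M_X(t) = (2*e^(t)/5 + 3/5)^4
K_X(t) = log M_X(t) = 4*log(2*e^(t)/5 + 3/5)
D^5[K](t) = (-192*e^(4*t) + 3168*e^(3*t) - 4752*e^(2*t) + 648*e^(t))/(32*e^(5*t) + 240*e^(4*t) + 720*e^(3*t) + 1080*e^(2*t) + 810*e^(t) + 243)

κ_5 = D^5[K](0) = -1128/3125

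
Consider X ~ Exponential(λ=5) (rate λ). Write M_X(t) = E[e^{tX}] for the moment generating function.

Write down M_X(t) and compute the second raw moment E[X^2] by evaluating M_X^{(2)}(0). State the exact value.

M_X(t) = 5/(5 - t)
M′(t) = 5/(t^2 - 10*t + 25)
M′′(t) = -10/(t^3 - 15*t^2 + 75*t - 125)

E[X^2] = M′′(0) = 2/25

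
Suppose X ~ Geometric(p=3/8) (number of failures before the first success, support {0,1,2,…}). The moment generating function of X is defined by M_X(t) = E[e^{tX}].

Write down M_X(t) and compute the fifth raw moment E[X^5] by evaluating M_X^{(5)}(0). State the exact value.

E[X^5] = M′′′′′(0) = 338135/81

M_X(t) = 3/(8*(1 - 5*e^(t)/8))
M′(t) = 15*e^(t)/(25*e^(2*t) - 80*e^(t) + 64)
M′′(t) = (-75*e^(2*t) - 120*e^(t))/(125*e^(3*t) - 600*e^(2*t) + 960*e^(t) - 512)
M′′′(t) = (375*e^(3*t) + 2400*e^(2*t) + 960*e^(t))/(625*e^(4*t) - 4000*e^(3*t) + 9600*e^(2*t) - 10240*e^(t) + 4096)
M′′′′(t) = (-1875*e^(4*t) - 33000*e^(3*t) - 52800*e^(2*t) - 7680*e^(t))/(3125*e^(5*t) - 25000*e^(4*t) + 80000*e^(3*t) - 128000*e^(2*t) + 102400*e^(t) - 32768)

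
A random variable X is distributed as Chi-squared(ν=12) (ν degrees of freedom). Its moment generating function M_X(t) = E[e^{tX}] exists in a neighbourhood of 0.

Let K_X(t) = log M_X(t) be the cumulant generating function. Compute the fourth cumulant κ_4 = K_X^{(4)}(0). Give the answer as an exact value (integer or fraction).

κ_4 = D^4[K](0) = 576

M_X(t) = (1 - 2*t)^(-6)
K_X(t) = log M_X(t) = -6*log(1 - 2*t)
D^4[K](t) = 576/(16*t^4 - 32*t^3 + 24*t^2 - 8*t + 1)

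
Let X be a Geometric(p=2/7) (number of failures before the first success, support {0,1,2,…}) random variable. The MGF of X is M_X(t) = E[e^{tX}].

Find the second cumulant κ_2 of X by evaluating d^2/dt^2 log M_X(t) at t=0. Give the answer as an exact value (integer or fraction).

κ_2 = K′′(0) = 35/4

M_X(t) = 2/(7*(1 - 5*e^(t)/7))
K_X(t) = log M_X(t) = -log(1 - 5*e^(t)/7) - log(7) + log(2)
K′(t) = -5*e^(t)/(5*e^(t) - 7)
K′′(t) = 35*e^(t)/(25*e^(2*t) - 70*e^(t) + 49)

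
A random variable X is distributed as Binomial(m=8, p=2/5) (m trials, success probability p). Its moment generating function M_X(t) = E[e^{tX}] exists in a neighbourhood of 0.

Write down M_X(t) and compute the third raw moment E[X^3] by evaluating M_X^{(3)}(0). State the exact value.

M_X(t) = (2*e^(t)/5 + 3/5)^8

E[X^3] = d^3M/dt^3 |_{t=0} = 6448/125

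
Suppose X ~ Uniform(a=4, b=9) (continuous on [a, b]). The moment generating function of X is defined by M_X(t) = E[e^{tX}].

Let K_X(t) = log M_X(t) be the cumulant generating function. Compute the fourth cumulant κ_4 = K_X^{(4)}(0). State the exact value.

κ_4 = K^(4)(0) = -125/24

M_X(t) = (e^(9*t) - e^(4*t))/(5*t)
K_X(t) = log M_X(t) = -log(t) + log(e^(9*t) - e^(4*t)) - log(5)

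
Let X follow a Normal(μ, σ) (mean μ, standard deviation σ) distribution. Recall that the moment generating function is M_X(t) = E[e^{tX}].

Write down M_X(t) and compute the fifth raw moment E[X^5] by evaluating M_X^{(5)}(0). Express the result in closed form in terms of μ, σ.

M_X(t) = e^(μ*t + σ^2*t^2/2)
M′(t) = μ*e^(μ*t)*e^(σ^2*t^2/2) + σ^2*t*e^(μ*t)*e^(σ^2*t^2/2)
M′′(t) = μ^2*e^(μ*t)*e^(σ^2*t^2/2) + 2*μ*σ^2*t*e^(μ*t)*e^(σ^2*t^2/2) + σ^4*t^2*e^(μ*t)*e^(σ^2*t^2/2) + σ^2*e^(μ*t)*e^(σ^2*t^2/2)

E[X^5] = M′′′′′(0) = μ*(μ^4 + 10*μ^2*σ^2 + 15*σ^4)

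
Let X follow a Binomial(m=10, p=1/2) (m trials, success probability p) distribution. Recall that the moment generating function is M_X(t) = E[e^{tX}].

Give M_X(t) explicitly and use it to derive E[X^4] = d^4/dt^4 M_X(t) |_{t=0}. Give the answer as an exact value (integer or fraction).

E[X^4] = M^(4)(0) = 2035/2

M_X(t) = (e^(t)/2 + 1/2)^10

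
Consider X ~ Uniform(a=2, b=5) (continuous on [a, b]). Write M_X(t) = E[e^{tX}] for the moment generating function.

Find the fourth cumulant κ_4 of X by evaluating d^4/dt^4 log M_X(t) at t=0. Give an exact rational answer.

κ_4 = K^(4)(0) = -27/40

M_X(t) = (e^(5*t) - e^(2*t))/(3*t)
K_X(t) = log M_X(t) = -log(t) + log(e^(5*t) - e^(2*t)) - log(3)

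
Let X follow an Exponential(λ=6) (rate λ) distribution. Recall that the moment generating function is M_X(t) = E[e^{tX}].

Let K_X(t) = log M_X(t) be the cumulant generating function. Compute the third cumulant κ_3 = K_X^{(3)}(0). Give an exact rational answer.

κ_3 = K′′′(0) = 1/108

M_X(t) = 6/(6 - t)
K_X(t) = log M_X(t) = -log(6 - t) + log(6)
K′(t) = -1/(t - 6)
K′′(t) = 1/(t^2 - 12*t + 36)
K′′′(t) = -2/(t^3 - 18*t^2 + 108*t - 216)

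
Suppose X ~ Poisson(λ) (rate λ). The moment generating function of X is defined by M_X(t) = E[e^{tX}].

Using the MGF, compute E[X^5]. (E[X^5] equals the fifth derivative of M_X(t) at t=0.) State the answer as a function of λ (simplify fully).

E[X^5] = d^5M/dt^5 |_{t=0} = λ*(λ^4 + 10*λ^3 + 25*λ^2 + 15*λ + 1)

M_X(t) = e^(λ*(e^(t) - 1))
dM/dt = λ*e^(-λ)*e^(t)*e^(λ*e^(t))
d^2M/dt^2 = (λ^2*e^(2*t)*e^(λ*e^(t)) + λ*e^(t)*e^(λ*e^(t)))*e^(-λ)
d^3M/dt^3 = (λ^3*e^(3*t)*e^(λ*e^(t)) + 3*λ^2*e^(2*t)*e^(λ*e^(t)) + λ*e^(t)*e^(λ*e^(t)))*e^(-λ)
d^4M/dt^4 = (λ^4*e^(4*t)*e^(λ*e^(t)) + 6*λ^3*e^(3*t)*e^(λ*e^(t)) + 7*λ^2*e^(2*t)*e^(λ*e^(t)) + λ*e^(t)*e^(λ*e^(t)))*e^(-λ)
d^5M/dt^5 = (λ^5*e^(5*t)*e^(λ*e^(t)) + 10*λ^4*e^(4*t)*e^(λ*e^(t)) + 25*λ^3*e^(3*t)*e^(λ*e^(t)) + 15*λ^2*e^(2*t)*e^(λ*e^(t)) + λ*e^(t)*e^(λ*e^(t)))*e^(-λ)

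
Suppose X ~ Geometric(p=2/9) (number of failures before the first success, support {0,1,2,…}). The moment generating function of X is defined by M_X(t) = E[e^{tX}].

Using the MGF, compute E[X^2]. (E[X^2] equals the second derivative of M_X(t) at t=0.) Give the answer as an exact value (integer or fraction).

M_X(t) = 2/(9*(1 - 7*e^(t)/9))
D^2[M](t) = (-98*e^(2*t) - 126*e^(t))/(343*e^(3*t) - 1323*e^(2*t) + 1701*e^(t) - 729)

E[X^2] = D^2[M](0) = 28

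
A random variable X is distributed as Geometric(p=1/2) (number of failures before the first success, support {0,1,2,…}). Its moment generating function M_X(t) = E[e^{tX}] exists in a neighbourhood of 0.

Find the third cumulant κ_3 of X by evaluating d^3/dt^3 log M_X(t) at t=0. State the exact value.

M_X(t) = 1/(2*(1 - e^(t)/2))
K_X(t) = log M_X(t) = -log(1 - e^(t)/2) - log(2)
D^3[K](t) = (-2*e^(2*t) - 4*e^(t))/(e^(3*t) - 6*e^(2*t) + 12*e^(t) - 8)

κ_3 = D^3[K](0) = 6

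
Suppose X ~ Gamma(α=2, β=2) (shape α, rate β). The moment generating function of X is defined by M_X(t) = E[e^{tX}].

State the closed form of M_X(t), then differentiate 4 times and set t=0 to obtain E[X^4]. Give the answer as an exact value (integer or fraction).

M_X(t) = 4/(2 - t)^2
D^4[M](t) = 480/(t^6 - 12*t^5 + 60*t^4 - 160*t^3 + 240*t^2 - 192*t + 64)

E[X^4] = D^4[M](0) = 15/2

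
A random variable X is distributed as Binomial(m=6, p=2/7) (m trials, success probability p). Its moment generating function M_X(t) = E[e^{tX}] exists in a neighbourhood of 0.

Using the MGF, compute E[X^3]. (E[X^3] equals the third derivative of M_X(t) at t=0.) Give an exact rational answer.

E[X^3] = D^3[M](0) = 4068/343

M_X(t) = (2*e^(t)/7 + 5/7)^6
D^3[M](t) = 13824*e^(6*t)/117649 + 120000*e^(5*t)/117649 + 384000*e^(4*t)/117649 + 540000*e^(3*t)/117649 + 300000*e^(2*t)/117649 + 37500*e^(t)/117649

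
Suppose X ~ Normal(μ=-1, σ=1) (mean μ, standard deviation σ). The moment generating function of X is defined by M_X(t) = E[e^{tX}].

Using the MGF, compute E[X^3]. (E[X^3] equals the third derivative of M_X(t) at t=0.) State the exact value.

M_X(t) = e^(t^2/2 - t)
dM/dt = t*e^(-t)*e^(t^2/2) - e^(-t)*e^(t^2/2)
d^2M/dt^2 = (t^2*e^(t^2/2) - 2*t*e^(t^2/2) + 2*e^(t^2/2))*e^(-t)
d^3M/dt^3 = (t^3*e^(t^2/2) - 3*t^2*e^(t^2/2) + 6*t*e^(t^2/2) - 4*e^(t^2/2))*e^(-t)

E[X^3] = d^3M/dt^3 |_{t=0} = -4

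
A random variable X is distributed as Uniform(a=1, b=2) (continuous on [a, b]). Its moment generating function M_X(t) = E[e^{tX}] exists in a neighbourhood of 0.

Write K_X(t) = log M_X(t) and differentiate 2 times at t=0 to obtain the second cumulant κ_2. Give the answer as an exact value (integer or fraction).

κ_2 = D^2[K](0) = 1/12

M_X(t) = (e^(2*t) - e^(t))/t
K_X(t) = log M_X(t) = -log(t) + log(e^(2*t) - e^(t))
D^2[K](t) = (-t^2*e^(t) + e^(2*t) - 2*e^(t) + 1)/(t^2*e^(2*t) - 2*t^2*e^(t) + t^2)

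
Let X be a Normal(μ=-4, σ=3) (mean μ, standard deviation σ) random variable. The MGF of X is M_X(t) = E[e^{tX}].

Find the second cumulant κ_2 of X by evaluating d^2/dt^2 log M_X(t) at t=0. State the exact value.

κ_2 = K′′(0) = 9

M_X(t) = e^(9*t^2/2 - 4*t)
K_X(t) = log M_X(t) = 9*t^2/2 - 4*t
K′(t) = 9*t - 4
K′′(t) = 9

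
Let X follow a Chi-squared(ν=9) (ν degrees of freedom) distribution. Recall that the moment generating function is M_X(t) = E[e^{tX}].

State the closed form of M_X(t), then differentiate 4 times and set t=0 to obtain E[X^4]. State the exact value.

E[X^4] = d^4M/dt^4 |_{t=0} = 19305

M_X(t) = (1 - 2*t)^(-9/2)
dM/dt = -9/(32*t^5*√(1 - 2*t) - 80*t^4*√(1 - 2*t) + 80*t^3*√(1 - 2*t) - 40*t^2*√(1 - 2*t) + 10*t*√(1 - 2*t) - √(1 - 2*t))
d^2M/dt^2 = 99/(64*t^6*√(1 - 2*t) - 192*t^5*√(1 - 2*t) + 240*t^4*√(1 - 2*t) - 160*t^3*√(1 - 2*t) + 60*t^2*√(1 - 2*t) - 12*t*√(1 - 2*t) + √(1 - 2*t))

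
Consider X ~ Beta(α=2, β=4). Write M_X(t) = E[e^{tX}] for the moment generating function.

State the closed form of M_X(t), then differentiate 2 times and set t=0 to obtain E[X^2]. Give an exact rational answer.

M_X(t) = ₁F₁(2; 6; t)
M′(t) = ₁F₁(3; 7; t)/3
M′′(t) = ₁F₁(4; 8; t)/7

E[X^2] = M′′(0) = 1/7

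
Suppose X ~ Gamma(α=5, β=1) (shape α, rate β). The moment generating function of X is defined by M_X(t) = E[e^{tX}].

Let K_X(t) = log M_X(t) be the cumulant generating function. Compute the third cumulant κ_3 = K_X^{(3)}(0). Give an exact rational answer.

M_X(t) = (1 - t)^(-5)
K_X(t) = log M_X(t) = -5*log(1 - t)
K′(t) = -5/(t - 1)
K′′(t) = 5/(t^2 - 2*t + 1)
K′′′(t) = -10/(t^3 - 3*t^2 + 3*t - 1)

κ_3 = K′′′(0) = 10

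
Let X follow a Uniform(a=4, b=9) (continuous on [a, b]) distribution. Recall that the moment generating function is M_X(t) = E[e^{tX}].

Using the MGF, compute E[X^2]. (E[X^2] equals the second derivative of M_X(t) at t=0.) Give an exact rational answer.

M_X(t) = (e^(9*t) - e^(4*t))/(5*t)
dM/dt = (9*t*e^(9*t) - 4*t*e^(4*t) - e^(9*t) + e^(4*t))/(5*t^2)
d^2M/dt^2 = (81*t^2*e^(9*t) - 16*t^2*e^(4*t) - 18*t*e^(9*t) + 8*t*e^(4*t) + 2*e^(9*t) - 2*e^(4*t))/(5*t^3)

E[X^2] = d^2M/dt^2 |_{t=0} = 133/3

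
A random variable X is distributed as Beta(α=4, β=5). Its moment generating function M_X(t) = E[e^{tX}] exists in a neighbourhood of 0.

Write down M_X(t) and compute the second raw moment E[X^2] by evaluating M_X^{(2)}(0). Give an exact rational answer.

E[X^2] = d^2M/dt^2 |_{t=0} = 2/9

M_X(t) = ₁F₁(4; 9; t)
dM/dt = 4*₁F₁(5; 10; t)/9
d^2M/dt^2 = 2*₁F₁(6; 11; t)/9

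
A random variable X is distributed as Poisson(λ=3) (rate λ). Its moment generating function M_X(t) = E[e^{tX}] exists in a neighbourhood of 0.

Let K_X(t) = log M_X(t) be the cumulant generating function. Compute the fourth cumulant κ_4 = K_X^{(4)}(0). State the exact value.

κ_4 = K′′′′(0) = 3

M_X(t) = e^(3*e^(t) - 3)
K_X(t) = log M_X(t) = 3*e^(t) - 3
K′(t) = 3*e^(t)
K′′(t) = 3*e^(t)
K′′′(t) = 3*e^(t)
K′′′′(t) = 3*e^(t)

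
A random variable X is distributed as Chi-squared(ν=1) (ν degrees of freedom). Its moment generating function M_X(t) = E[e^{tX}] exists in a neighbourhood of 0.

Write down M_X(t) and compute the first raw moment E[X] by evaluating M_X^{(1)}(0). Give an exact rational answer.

E[X] = M′(0) = 1

M_X(t) = 1/√(1 - 2*t)
M′(t) = -1/(2*t*√(1 - 2*t) - √(1 - 2*t))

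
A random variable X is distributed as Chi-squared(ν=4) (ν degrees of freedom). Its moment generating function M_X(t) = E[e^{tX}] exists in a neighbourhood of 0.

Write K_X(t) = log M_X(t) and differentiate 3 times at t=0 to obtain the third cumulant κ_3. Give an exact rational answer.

κ_3 = K′′′(0) = 32

M_X(t) = (1 - 2*t)^(-2)
K_X(t) = log M_X(t) = -2*log(1 - 2*t)
K′(t) = -4/(2*t - 1)
K′′(t) = 8/(4*t^2 - 4*t + 1)
K′′′(t) = -32/(8*t^3 - 12*t^2 + 6*t - 1)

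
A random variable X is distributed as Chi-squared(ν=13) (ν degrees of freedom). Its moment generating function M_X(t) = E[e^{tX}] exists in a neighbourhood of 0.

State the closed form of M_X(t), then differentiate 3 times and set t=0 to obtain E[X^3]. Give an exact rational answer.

E[X^3] = D^3[M](0) = 3315

M_X(t) = (1 - 2*t)^(-13/2)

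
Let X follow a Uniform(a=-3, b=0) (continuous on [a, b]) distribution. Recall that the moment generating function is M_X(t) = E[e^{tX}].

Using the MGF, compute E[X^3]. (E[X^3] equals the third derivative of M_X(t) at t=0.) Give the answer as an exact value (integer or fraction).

M_X(t) = (1 - e^(-3*t))/(3*t)
M′(t) = (3*t - e^(3*t) + 1)*e^(-3*t)/(3*t^2)
M′′(t) = (-9*t^2 - 6*t + 2*e^(3*t) - 2)*e^(-3*t)/(3*t^3)
M′′′(t) = (9*t^3 + 9*t^2 + 6*t - 2*e^(3*t) + 2)*e^(-3*t)/t^4

E[X^3] = M′′′(0) = -27/4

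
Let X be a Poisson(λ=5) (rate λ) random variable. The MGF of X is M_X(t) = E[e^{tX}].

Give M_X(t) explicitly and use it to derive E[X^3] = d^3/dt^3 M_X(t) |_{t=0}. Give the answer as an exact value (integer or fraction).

M_X(t) = e^(5*e^(t) - 5)
dM/dt = 5*e^(-5)*e^(t)*e^(5*e^(t))
d^2M/dt^2 = (25*e^(2*t)*e^(5*e^(t)) + 5*e^(t)*e^(5*e^(t)))*e^(-5)
d^3M/dt^3 = (125*e^(3*t)*e^(5*e^(t)) + 75*e^(2*t)*e^(5*e^(t)) + 5*e^(t)*e^(5*e^(t)))*e^(-5)

E[X^3] = d^3M/dt^3 |_{t=0} = 205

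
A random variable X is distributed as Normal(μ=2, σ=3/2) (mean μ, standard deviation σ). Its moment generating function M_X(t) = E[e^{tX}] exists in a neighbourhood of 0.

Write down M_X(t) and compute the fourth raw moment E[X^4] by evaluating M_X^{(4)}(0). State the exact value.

E[X^4] = M^(4)(0) = 1363/16

M_X(t) = e^(9*t^2/8 + 2*t)
M^(4)(t) = 6561*t^4*e^(2*t)*e^(9*t^2/8)/256 + 729*t^3*e^(2*t)*e^(9*t^2/8)/8 + 6075*t^2*e^(2*t)*e^(9*t^2/8)/32 + 387*t*e^(2*t)*e^(9*t^2/8)/2 + 1363*e^(2*t)*e^(9*t^2/8)/16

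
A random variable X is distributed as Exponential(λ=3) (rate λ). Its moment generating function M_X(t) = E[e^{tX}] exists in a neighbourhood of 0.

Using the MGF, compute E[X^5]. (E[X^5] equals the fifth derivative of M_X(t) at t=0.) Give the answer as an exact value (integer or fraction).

M_X(t) = 3/(3 - t)
M′(t) = 3/(t^2 - 6*t + 9)
M′′(t) = -6/(t^3 - 9*t^2 + 27*t - 27)
M′′′(t) = 18/(t^4 - 12*t^3 + 54*t^2 - 108*t + 81)
M′′′′(t) = -72/(t^5 - 15*t^4 + 90*t^3 - 270*t^2 + 405*t - 243)
M′′′′′(t) = 360/(t^6 - 18*t^5 + 135*t^4 - 540*t^3 + 1215*t^2 - 1458*t + 729)

E[X^5] = M′′′′′(0) = 40/81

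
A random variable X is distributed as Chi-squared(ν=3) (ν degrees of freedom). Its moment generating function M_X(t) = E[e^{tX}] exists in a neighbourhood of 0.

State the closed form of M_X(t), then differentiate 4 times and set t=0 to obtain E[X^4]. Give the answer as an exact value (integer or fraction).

E[X^4] = d^4M/dt^4 |_{t=0} = 945

M_X(t) = (1 - 2*t)^(-3/2)
dM/dt = 3/(4*t^2*√(1 - 2*t) - 4*t*√(1 - 2*t) + √(1 - 2*t))
d^2M/dt^2 = -15/(8*t^3*√(1 - 2*t) - 12*t^2*√(1 - 2*t) + 6*t*√(1 - 2*t) - √(1 - 2*t))
d^3M/dt^3 = 105/(16*t^4*√(1 - 2*t) - 32*t^3*√(1 - 2*t) + 24*t^2*√(1 - 2*t) - 8*t*√(1 - 2*t) + √(1 - 2*t))
d^4M/dt^4 = -945/(32*t^5*√(1 - 2*t) - 80*t^4*√(1 - 2*t) + 80*t^3*√(1 - 2*t) - 40*t^2*√(1 - 2*t) + 10*t*√(1 - 2*t) - √(1 - 2*t))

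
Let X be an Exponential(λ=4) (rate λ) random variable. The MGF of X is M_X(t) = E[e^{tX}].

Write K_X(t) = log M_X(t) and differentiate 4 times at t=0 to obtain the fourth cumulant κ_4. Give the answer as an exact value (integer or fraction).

M_X(t) = 4/(4 - t)
K_X(t) = log M_X(t) = -log(4 - t) + 2*log(2)
dK/dt = -1/(t - 4)
d^2K/dt^2 = 1/(t^2 - 8*t + 16)
d^3K/dt^3 = -2/(t^3 - 12*t^2 + 48*t - 64)
d^4K/dt^4 = 6/(t^4 - 16*t^3 + 96*t^2 - 256*t + 256)

κ_4 = d^4K/dt^4 |_{t=0} = 3/128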